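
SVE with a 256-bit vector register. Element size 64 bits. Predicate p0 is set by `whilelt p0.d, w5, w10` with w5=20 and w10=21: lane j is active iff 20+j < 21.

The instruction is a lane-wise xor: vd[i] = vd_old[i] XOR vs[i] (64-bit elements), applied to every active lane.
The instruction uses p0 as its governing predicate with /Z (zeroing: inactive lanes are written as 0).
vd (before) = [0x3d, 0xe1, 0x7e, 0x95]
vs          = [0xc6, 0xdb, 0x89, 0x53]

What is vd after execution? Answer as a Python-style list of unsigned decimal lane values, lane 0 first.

register lanes = 256/64 = 4
whilelt: lane j active iff 20+j < 21 → j < 1 → 1 active
vd[0] xor(0x3d,0xc6) -> 0xfb
vd[1] tail/zero -> 0x00
vd[2] tail/zero -> 0x00
vd[3] tail/zero -> 0x00

vd = [251, 0, 0, 0]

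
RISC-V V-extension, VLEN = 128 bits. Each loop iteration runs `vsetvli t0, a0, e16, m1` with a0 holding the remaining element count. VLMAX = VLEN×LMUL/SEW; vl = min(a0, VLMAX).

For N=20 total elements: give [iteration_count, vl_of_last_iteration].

[iterations, last_vl] = [3, 4]

VLMAX = VLEN×LMUL/SEW = 128×1/16 = 8
20 elements at 8/iter → 3 passes, remainder 4 on the last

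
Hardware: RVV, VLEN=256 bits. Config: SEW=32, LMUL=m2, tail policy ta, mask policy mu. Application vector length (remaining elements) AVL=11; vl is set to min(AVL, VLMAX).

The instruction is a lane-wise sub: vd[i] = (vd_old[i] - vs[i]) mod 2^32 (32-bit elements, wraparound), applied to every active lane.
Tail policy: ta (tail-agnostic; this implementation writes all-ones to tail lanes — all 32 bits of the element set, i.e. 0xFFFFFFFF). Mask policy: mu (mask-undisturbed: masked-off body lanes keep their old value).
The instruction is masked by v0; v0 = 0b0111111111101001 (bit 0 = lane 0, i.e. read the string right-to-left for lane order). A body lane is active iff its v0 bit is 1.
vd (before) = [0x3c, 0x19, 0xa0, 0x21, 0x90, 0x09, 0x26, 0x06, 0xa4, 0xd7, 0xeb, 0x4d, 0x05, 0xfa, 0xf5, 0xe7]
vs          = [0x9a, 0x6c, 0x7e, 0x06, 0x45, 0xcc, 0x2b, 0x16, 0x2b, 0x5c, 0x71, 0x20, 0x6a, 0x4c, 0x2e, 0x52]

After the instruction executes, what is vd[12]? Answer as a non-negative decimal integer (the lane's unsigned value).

vd[12] = 4294967295

VLMAX = (256 × 2) / 32 = 16 lanes
vl = min(AVL, VLMAX) = min(11, 16) = 11
lane  0: sub(0x3c,0x9a) ⇒ 0xffffffa2
lane  1: mask-off/keep ⇒ 0x19
lane  2: mask-off/keep ⇒ 0xa0
lane  3: sub(0x21,0x06) ⇒ 0x1b
lane  4: mask-off/keep ⇒ 0x90
lane  5: sub(0x09,0xcc) ⇒ 0xffffff3d
lane  6: sub(0x26,0x2b) ⇒ 0xfffffffb
lane  7: sub(0x06,0x16) ⇒ 0xfffffff0
lane  8: sub(0xa4,0x2b) ⇒ 0x79
lane  9: sub(0xd7,0x5c) ⇒ 0x7b
lane 10: sub(0xeb,0x71) ⇒ 0x7a
lane 11: tail/ones ⇒ 0xffffffff
lane 12: tail/ones ⇒ 0xffffffff
lane 13: tail/ones ⇒ 0xffffffff
lane 14: tail/ones ⇒ 0xffffffff
lane 15: tail/ones ⇒ 0xffffffff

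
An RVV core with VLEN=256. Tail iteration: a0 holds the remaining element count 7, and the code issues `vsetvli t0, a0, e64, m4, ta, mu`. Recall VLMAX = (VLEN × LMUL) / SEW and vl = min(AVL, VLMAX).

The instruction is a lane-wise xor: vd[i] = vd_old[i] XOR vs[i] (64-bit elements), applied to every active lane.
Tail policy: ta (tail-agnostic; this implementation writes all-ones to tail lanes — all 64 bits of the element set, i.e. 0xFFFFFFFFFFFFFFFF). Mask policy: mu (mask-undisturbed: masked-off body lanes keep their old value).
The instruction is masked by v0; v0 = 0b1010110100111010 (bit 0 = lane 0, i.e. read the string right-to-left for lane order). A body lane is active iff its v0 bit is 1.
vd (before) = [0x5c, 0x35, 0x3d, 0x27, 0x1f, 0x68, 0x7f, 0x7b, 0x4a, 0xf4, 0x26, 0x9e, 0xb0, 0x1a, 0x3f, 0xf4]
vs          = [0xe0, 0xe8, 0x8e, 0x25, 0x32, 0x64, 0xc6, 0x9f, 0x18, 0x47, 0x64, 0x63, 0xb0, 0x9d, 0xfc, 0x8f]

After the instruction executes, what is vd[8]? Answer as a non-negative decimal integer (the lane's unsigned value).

vd[8] = 18446744073709551615

VLMAX = VLEN×LMUL/SEW = 256×4/64 = 16
vl = min(AVL, VLMAX) = min(7, 16) = 7
[0] mask-off/keep = 0x5c
[1] xor(0x35,0xe8) = 0xdd
[2] mask-off/keep = 0x3d
[3] xor(0x27,0x25) = 0x02
[4] xor(0x1f,0x32) = 0x2d
[5] xor(0x68,0x64) = 0x0c
[6] mask-off/keep = 0x7f
[7] tail/ones = 0xffffffffffffffff
[8] tail/ones = 0xffffffffffffffff
[9] tail/ones = 0xffffffffffffffff
[10] tail/ones = 0xffffffffffffffff
[11] tail/ones = 0xffffffffffffffff
[12] tail/ones = 0xffffffffffffffff
[13] tail/ones = 0xffffffffffffffff
[14] tail/ones = 0xffffffffffffffff
[15] tail/ones = 0xffffffffffffffff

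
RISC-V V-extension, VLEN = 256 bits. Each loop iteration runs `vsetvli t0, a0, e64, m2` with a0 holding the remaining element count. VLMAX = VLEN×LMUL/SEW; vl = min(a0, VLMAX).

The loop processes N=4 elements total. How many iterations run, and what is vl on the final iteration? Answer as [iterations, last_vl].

VLMAX = VLEN×LMUL/SEW = 256×2/64 = 8
4 elements at 8/iter → 1 passes, remainder 4 on the last

[iterations, last_vl] = [1, 4]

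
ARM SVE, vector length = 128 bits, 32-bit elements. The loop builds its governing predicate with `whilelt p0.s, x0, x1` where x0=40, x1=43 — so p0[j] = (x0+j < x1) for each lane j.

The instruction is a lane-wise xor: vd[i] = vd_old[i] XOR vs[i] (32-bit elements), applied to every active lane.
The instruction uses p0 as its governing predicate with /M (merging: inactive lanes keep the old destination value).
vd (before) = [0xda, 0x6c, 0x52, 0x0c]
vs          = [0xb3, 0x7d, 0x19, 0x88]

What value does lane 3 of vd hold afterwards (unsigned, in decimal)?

vd[3] = 12

register lanes = 128/32 = 4
active while 40+j < 43, i.e. j ∈ [0,3) capped at 4 ⇒ 3
  i=0: xor(0xda,0xb3) → 105
  i=1: xor(0x6c,0x7d) → 17
  i=2: xor(0x52,0x19) → 75
  i=3: tail/keep → 12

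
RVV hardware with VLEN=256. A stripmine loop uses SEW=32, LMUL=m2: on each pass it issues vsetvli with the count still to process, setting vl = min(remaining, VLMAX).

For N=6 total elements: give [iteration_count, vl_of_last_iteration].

lanes per group: 256·2/32 = 16
iterations = ceil(6/16) = 1; final-pass vl = 6

[iterations, last_vl] = [1, 6]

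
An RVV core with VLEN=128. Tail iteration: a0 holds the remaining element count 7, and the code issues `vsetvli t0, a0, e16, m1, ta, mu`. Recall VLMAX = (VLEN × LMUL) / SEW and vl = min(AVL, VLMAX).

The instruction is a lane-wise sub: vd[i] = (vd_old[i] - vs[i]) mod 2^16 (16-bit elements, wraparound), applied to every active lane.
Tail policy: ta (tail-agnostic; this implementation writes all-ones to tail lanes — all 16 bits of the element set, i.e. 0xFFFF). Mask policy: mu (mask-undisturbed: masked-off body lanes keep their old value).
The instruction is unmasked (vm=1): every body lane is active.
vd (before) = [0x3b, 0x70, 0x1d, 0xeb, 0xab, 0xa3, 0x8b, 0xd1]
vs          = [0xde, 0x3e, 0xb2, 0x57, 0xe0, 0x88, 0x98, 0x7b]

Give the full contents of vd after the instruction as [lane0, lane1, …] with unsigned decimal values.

VLMAX = VLEN×LMUL/SEW = 128×1/16 = 8
vl ← min(7, 8) = 7
lane  0: sub(0x3b,0xde) ⇒ 0xff5d
lane  1: sub(0x70,0x3e) ⇒ 0x32
lane  2: sub(0x1d,0xb2) ⇒ 0xff6b
lane  3: sub(0xeb,0x57) ⇒ 0x94
lane  4: sub(0xab,0xe0) ⇒ 0xffcb
lane  5: sub(0xa3,0x88) ⇒ 0x1b
lane  6: sub(0x8b,0x98) ⇒ 0xfff3
lane  7: tail/ones ⇒ 0xffff

vd = [65373, 50, 65387, 148, 65483, 27, 65523, 65535]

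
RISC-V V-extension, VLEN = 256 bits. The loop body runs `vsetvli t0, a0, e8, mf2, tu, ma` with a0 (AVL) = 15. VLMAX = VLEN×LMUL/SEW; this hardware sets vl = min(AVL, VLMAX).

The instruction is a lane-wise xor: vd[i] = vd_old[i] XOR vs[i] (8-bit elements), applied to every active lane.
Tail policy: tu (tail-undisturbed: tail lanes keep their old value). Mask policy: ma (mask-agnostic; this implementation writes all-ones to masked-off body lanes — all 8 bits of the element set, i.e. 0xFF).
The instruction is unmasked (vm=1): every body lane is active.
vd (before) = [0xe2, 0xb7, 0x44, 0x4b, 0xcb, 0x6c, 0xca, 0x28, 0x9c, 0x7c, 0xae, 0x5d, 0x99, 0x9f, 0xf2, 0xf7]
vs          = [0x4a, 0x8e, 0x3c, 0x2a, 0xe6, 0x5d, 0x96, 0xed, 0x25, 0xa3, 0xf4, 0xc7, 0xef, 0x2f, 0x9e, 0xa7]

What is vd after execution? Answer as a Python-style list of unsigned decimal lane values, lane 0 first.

lanes per group: 256·1/2/8 = 16
vl = min(AVL, VLMAX) = min(15, 16) = 15
[0] xor(0xe2,0x4a) = 0xa8
[1] xor(0xb7,0x8e) = 0x39
[2] xor(0x44,0x3c) = 0x78
[3] xor(0x4b,0x2a) = 0x61
[4] xor(0xcb,0xe6) = 0x2d
[5] xor(0x6c,0x5d) = 0x31
[6] xor(0xca,0x96) = 0x5c
[7] xor(0x28,0xed) = 0xc5
[8] xor(0x9c,0x25) = 0xb9
[9] xor(0x7c,0xa3) = 0xdf
[10] xor(0xae,0xf4) = 0x5a
[11] xor(0x5d,0xc7) = 0x9a
[12] xor(0x99,0xef) = 0x76
[13] xor(0x9f,0x2f) = 0xb0
[14] xor(0xf2,0x9e) = 0x6c
[15] tail/keep = 0xf7

vd = [168, 57, 120, 97, 45, 49, 92, 197, 185, 223, 90, 154, 118, 176, 108, 247]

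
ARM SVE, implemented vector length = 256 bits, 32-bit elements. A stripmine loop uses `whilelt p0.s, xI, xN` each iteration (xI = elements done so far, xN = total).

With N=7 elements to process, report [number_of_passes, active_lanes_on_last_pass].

register lanes = 256/32 = 8
iterations = ceil(7/8) = 1; final-pass vl = 7

[iterations, last_vl] = [1, 7]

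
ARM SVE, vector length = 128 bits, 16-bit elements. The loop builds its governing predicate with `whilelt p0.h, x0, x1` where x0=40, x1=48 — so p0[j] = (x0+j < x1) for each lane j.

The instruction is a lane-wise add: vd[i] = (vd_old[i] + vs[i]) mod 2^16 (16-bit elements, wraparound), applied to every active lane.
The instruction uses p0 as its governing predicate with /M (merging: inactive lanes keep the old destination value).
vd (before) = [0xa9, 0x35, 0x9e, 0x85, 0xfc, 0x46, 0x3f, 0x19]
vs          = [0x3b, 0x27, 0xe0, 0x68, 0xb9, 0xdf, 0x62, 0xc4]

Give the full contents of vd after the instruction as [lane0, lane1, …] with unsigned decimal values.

lane count: 128 div 16 = 8
p0[j] = (40+j < 48); true for j=0..7 → 8 lanes set
  i=0: add(0xa9,0x3b) → 228
  i=1: add(0x35,0x27) → 92
  i=2: add(0x9e,0xe0) → 382
  i=3: add(0x85,0x68) → 237
  i=4: add(0xfc,0xb9) → 437
  i=5: add(0x46,0xdf) → 293
  i=6: add(0x3f,0x62) → 161
  i=7: add(0x19,0xc4) → 221

vd = [228, 92, 382, 237, 437, 293, 161, 221]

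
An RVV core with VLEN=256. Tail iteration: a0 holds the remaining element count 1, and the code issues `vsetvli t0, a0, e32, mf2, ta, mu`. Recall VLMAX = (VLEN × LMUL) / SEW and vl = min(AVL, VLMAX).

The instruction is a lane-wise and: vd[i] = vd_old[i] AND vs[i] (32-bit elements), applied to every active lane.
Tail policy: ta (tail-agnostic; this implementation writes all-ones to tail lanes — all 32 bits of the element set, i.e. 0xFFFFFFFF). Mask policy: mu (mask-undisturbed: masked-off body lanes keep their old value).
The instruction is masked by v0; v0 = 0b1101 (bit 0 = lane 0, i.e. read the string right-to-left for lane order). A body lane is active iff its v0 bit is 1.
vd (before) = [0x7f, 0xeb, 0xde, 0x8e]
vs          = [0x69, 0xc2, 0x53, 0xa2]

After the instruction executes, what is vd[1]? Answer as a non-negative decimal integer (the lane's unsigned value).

VLMAX = (256 × 1/2) / 32 = 4 lanes
vl ← min(1, 4) = 1
lane  0: and(0x7f,0x69) ⇒ 0x69
lane  1: tail/ones ⇒ 0xffffffff
lane  2: tail/ones ⇒ 0xffffffff
lane  3: tail/ones ⇒ 0xffffffff

vd[1] = 4294967295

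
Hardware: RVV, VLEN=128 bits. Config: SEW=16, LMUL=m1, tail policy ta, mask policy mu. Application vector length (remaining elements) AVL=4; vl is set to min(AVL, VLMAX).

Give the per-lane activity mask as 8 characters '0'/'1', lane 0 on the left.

VLMAX = (128 × 1) / 16 = 8 lanes
vl = min(AVL, VLMAX) = min(4, 8) = 4
bits (lane 0 leftmost): 11110000

predicate = 11110000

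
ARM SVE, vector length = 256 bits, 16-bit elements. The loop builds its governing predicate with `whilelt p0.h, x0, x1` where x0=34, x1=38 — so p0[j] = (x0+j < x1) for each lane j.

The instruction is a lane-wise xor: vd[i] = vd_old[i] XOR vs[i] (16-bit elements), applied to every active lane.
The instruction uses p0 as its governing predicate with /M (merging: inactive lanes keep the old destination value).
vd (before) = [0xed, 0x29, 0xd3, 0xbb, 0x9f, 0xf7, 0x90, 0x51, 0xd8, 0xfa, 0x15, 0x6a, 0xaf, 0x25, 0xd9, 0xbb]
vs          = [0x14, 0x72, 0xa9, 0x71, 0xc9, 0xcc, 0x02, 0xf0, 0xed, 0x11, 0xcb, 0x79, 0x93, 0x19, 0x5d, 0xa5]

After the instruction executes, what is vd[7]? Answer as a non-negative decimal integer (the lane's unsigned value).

256-bit reg / 16-bit elem → 16 lanes
p0[j] = (34+j < 38); true for j=0..3 → 4 lanes set
  i=0: xor(0xed,0x14) → 249
  i=1: xor(0x29,0x72) → 91
  i=2: xor(0xd3,0xa9) → 122
  i=3: xor(0xbb,0x71) → 202
  i=4: tail/keep → 159
  i=5: tail/keep → 247
  i=6: tail/keep → 144
  i=7: tail/keep → 81
  i=8: tail/keep → 216
  i=9: tail/keep → 250
  i=10: tail/keep → 21
  i=11: tail/keep → 106
  i=12: tail/keep → 175
  i=13: tail/keep → 37
  i=14: tail/keep → 217
  i=15: tail/keep → 187

vd[7] = 81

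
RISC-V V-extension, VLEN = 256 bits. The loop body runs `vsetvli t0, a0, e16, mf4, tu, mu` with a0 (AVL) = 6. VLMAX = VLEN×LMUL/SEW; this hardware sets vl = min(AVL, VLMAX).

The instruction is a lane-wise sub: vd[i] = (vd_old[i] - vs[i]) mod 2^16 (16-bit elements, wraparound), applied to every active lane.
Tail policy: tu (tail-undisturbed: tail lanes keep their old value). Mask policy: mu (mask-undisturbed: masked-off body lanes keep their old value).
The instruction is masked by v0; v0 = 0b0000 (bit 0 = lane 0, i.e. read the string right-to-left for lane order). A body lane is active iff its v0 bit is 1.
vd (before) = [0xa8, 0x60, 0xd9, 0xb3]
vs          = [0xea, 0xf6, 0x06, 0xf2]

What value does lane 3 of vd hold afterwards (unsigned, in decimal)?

vd[3] = 179

lanes per group: 256·1/4/16 = 4
vl ← min(6, 4) = 4
[0] mask-off/keep = 0xa8
[1] mask-off/keep = 0x60
[2] mask-off/keep = 0xd9
[3] mask-off/keep = 0xb3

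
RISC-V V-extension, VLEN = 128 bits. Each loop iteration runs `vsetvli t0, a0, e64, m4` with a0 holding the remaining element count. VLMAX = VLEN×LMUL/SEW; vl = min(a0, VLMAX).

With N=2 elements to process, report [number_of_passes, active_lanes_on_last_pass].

[iterations, last_vl] = [1, 2]

VLMAX = (128 × 4) / 64 = 8 lanes
iterations = ceil(2/8) = 1; final-pass vl = 2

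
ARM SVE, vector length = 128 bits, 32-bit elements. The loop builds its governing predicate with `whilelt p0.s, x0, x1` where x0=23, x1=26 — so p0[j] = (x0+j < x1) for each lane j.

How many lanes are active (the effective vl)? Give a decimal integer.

vl = 3

128-bit reg / 32-bit elem → 4 lanes
whilelt: lane j active iff 23+j < 26 → j < 3 → 3 active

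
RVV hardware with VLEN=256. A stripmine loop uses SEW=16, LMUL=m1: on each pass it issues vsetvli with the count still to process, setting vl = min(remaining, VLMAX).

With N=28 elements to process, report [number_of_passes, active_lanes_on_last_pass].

[iterations, last_vl] = [2, 12]

VLMAX = (256 × 1) / 16 = 16 lanes
iterations = ceil(28/16) = 2; final-pass vl = 12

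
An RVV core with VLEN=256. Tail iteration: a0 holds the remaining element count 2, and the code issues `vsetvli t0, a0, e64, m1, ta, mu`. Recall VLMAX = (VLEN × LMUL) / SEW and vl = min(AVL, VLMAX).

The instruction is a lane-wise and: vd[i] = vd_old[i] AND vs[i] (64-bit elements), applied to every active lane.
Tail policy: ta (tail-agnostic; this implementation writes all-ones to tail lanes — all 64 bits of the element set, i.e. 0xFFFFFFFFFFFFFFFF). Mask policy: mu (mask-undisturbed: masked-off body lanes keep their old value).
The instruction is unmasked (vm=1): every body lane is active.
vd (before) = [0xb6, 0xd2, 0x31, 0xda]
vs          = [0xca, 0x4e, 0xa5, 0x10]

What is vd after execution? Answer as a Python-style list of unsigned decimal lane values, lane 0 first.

VLMAX = (256 × 1) / 64 = 4 lanes
vl ← min(2, 4) = 2
lane  0: and(0xb6,0xca) ⇒ 0x82
lane  1: and(0xd2,0x4e) ⇒ 0x42
lane  2: tail/ones ⇒ 0xffffffffffffffff
lane  3: tail/ones ⇒ 0xffffffffffffffff

vd = [130, 66, 18446744073709551615, 18446744073709551615]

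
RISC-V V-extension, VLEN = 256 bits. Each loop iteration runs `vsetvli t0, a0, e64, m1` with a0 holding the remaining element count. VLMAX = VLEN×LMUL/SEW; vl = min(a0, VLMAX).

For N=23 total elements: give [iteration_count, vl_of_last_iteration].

[iterations, last_vl] = [6, 3]

lanes per group: 256·1/64 = 4
iterations = ceil(23/4) = 6; final-pass vl = 3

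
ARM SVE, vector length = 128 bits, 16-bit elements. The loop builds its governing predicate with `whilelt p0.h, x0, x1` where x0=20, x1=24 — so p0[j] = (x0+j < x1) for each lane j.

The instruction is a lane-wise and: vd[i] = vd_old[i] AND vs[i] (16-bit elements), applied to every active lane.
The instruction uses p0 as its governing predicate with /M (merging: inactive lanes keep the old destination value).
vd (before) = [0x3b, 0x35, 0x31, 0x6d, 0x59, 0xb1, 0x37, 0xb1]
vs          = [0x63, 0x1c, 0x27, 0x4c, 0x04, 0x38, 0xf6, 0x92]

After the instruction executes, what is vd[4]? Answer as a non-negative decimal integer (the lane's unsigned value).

vd[4] = 89

128-bit reg / 16-bit elem → 8 lanes
active while 20+j < 24, i.e. j ∈ [0,4) capped at 8 ⇒ 4
[0] and(0x3b,0x63) = 0x23
[1] and(0x35,0x1c) = 0x14
[2] and(0x31,0x27) = 0x21
[3] and(0x6d,0x4c) = 0x4c
[4] tail/keep = 0x59
[5] tail/keep = 0xb1
[6] tail/keep = 0x37
[7] tail/keep = 0xb1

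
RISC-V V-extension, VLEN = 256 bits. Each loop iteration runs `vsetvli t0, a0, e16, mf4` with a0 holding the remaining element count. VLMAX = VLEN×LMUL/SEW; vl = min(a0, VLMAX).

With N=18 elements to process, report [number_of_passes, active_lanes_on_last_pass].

lanes per group: 256·1/4/16 = 4
18 elements at 4/iter → 5 passes, remainder 2 on the last

[iterations, last_vl] = [5, 2]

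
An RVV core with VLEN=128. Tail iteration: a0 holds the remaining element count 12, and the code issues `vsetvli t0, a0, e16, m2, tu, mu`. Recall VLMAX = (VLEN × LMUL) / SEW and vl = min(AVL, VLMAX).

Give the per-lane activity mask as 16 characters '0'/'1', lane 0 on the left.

predicate = 1111111111110000

VLMAX = (128 × 2) / 16 = 16 lanes
AVL=12 ≤ VLMAX=16, so vl = 12
bits (lane 0 leftmost): 1111111111110000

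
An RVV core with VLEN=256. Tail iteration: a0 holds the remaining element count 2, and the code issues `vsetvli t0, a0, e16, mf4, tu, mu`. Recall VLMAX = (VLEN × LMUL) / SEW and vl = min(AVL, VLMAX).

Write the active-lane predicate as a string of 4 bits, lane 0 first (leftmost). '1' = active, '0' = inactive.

VLMAX = VLEN×LMUL/SEW = 256×1/4/16 = 4
AVL=2 ≤ VLMAX=4, so vl = 2
bits (lane 0 leftmost): 1100

predicate = 1100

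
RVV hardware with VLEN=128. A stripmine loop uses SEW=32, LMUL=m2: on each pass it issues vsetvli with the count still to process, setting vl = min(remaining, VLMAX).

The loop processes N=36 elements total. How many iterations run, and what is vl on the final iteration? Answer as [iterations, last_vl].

[iterations, last_vl] = [5, 4]

lanes per group: 128·2/32 = 8
N=36: ⌈36/8⌉ = 5 iters; last vl = 36 − 4×8 = 4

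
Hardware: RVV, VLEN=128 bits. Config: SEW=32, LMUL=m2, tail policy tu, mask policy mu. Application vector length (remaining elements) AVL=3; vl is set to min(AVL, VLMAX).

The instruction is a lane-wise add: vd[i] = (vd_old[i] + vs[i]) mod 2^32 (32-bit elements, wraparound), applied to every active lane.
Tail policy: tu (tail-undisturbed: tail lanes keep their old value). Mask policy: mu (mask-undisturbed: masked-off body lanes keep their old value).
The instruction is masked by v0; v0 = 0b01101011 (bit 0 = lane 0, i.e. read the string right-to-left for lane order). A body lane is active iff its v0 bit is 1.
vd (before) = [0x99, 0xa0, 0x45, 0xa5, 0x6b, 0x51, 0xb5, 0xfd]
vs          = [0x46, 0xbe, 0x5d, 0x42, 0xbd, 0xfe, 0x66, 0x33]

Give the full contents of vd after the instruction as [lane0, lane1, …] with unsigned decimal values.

vd = [223, 350, 69, 165, 107, 81, 181, 253]

lanes per group: 128·2/32 = 8
AVL=3 ≤ VLMAX=8, so vl = 3
vd[0] add(0x99,0x46) -> 0xdf
vd[1] add(0xa0,0xbe) -> 0x15e
vd[2] mask-off/keep -> 0x45
vd[3] tail/keep -> 0xa5
vd[4] tail/keep -> 0x6b
vd[5] tail/keep -> 0x51
vd[6] tail/keep -> 0xb5
vd[7] tail/keep -> 0xfd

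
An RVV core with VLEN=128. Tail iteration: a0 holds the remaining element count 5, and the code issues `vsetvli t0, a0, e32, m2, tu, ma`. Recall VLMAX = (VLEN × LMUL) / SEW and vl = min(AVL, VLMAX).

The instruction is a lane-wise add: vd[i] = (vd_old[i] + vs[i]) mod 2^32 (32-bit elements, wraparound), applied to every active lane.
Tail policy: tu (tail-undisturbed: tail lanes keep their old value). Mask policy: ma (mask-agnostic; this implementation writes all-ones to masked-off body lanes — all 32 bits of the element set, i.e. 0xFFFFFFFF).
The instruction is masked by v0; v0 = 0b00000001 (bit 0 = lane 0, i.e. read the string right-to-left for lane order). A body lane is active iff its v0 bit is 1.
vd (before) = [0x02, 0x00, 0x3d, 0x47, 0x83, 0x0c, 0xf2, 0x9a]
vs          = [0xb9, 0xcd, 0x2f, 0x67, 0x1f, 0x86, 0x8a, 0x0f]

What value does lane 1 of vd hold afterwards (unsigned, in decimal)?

vd[1] = 4294967295

VLMAX = VLEN×LMUL/SEW = 128×2/32 = 8
vl ← min(5, 8) = 5
vd[0] add(0x02,0xb9) -> 0xbb
vd[1] mask-off/ones -> 0xffffffff
vd[2] mask-off/ones -> 0xffffffff
vd[3] mask-off/ones -> 0xffffffff
vd[4] mask-off/ones -> 0xffffffff
vd[5] tail/keep -> 0x0c
vd[6] tail/keep -> 0xf2
vd[7] tail/keep -> 0x9a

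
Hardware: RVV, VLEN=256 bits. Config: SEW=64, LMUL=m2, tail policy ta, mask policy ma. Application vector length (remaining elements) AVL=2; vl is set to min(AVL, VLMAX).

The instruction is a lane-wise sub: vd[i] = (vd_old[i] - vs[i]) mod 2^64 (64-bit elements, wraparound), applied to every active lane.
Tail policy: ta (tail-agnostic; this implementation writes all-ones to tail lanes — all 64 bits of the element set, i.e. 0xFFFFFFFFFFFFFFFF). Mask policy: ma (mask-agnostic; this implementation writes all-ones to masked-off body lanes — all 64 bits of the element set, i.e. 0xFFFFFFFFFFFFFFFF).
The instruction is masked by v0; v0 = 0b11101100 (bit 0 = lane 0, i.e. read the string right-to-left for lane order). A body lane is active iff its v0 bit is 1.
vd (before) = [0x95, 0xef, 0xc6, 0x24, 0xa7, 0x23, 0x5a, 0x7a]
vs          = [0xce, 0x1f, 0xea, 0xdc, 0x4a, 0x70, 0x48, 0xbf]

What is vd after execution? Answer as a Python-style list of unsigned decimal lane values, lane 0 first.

lanes per group: 256·2/64 = 8
vl ← min(2, 8) = 2
vd[0] mask-off/ones -> 0xffffffffffffffff
vd[1] mask-off/ones -> 0xffffffffffffffff
vd[2] tail/ones -> 0xffffffffffffffff
vd[3] tail/ones -> 0xffffffffffffffff
vd[4] tail/ones -> 0xffffffffffffffff
vd[5] tail/ones -> 0xffffffffffffffff
vd[6] tail/ones -> 0xffffffffffffffff
vd[7] tail/ones -> 0xffffffffffffffff

vd = [18446744073709551615, 18446744073709551615, 18446744073709551615, 18446744073709551615, 18446744073709551615, 18446744073709551615, 18446744073709551615, 18446744073709551615]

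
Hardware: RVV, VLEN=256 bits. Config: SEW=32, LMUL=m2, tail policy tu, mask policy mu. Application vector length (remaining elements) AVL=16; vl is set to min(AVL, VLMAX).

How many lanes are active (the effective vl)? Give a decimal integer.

VLMAX = VLEN×LMUL/SEW = 256×2/32 = 16
vl ← min(16, 16) = 16

vl = 16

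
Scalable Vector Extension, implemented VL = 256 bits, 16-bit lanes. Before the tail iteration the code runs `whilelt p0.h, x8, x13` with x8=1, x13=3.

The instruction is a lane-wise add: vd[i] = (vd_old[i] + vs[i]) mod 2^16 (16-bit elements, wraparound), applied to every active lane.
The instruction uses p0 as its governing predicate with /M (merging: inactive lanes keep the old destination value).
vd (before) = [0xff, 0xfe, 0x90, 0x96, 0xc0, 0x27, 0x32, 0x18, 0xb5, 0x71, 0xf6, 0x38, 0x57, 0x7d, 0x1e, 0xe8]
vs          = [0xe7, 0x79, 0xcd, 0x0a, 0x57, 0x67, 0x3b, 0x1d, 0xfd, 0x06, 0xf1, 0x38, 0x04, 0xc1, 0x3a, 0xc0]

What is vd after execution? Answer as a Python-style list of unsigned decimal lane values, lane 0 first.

vd = [486, 375, 144, 150, 192, 39, 50, 24, 181, 113, 246, 56, 87, 125, 30, 232]

register lanes = 256/16 = 16
whilelt: lane j active iff 1+j < 3 → j < 2 → 2 active
  i=0: add(0xff,0xe7) → 486
  i=1: add(0xfe,0x79) → 375
  i=2: tail/keep → 144
  i=3: tail/keep → 150
  i=4: tail/keep → 192
  i=5: tail/keep → 39
  i=6: tail/keep → 50
  i=7: tail/keep → 24
  i=8: tail/keep → 181
  i=9: tail/keep → 113
  i=10: tail/keep → 246
  i=11: tail/keep → 56
  i=12: tail/keep → 87
  i=13: tail/keep → 125
  i=14: tail/keep → 30
  i=15: tail/keep → 232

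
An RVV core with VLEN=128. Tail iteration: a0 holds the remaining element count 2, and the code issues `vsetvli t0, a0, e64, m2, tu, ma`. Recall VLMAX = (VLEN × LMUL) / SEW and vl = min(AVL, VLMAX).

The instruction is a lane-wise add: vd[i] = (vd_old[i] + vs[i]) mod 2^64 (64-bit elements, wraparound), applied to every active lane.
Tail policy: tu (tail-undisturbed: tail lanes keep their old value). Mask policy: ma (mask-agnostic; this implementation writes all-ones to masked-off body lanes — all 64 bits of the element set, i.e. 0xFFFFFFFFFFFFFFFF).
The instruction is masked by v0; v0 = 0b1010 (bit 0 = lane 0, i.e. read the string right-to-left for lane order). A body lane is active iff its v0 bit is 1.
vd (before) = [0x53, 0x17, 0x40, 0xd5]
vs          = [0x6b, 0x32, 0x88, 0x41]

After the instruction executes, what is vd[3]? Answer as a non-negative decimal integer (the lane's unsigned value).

vd[3] = 213

VLMAX = VLEN×LMUL/SEW = 128×2/64 = 4
vl ← min(2, 4) = 2
[0] mask-off/ones = 0xffffffffffffffff
[1] add(0x17,0x32) = 0x49
[2] tail/keep = 0x40
[3] tail/keep = 0xd5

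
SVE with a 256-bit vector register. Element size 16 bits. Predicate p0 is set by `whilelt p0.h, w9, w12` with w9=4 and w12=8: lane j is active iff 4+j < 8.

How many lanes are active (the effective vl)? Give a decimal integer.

lane count: 256 div 16 = 16
whilelt: lane j active iff 4+j < 8 → j < 4 → 4 active

vl = 4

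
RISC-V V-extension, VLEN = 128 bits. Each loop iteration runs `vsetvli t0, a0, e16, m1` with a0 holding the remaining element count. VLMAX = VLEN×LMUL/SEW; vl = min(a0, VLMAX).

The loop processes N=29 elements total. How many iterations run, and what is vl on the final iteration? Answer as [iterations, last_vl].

[iterations, last_vl] = [4, 5]

lanes per group: 128·1/16 = 8
N=29: ⌈29/8⌉ = 4 iters; last vl = 29 − 3×8 = 5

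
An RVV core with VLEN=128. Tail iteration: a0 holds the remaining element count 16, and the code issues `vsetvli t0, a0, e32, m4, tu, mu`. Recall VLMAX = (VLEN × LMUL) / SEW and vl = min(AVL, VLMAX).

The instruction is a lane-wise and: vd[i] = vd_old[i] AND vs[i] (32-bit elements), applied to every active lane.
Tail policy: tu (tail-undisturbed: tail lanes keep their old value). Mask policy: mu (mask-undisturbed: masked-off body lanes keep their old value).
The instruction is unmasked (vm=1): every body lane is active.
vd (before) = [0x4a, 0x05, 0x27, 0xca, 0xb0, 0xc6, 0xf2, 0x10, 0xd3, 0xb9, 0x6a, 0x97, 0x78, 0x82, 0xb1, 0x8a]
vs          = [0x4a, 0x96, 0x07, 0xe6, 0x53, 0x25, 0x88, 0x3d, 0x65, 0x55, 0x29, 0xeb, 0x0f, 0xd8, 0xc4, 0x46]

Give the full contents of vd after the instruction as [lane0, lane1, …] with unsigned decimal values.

lanes per group: 128·4/32 = 16
AVL=16 ≤ VLMAX=16, so vl = 16
vd[0] and(0x4a,0x4a) -> 0x4a
vd[1] and(0x05,0x96) -> 0x04
vd[2] and(0x27,0x07) -> 0x07
vd[3] and(0xca,0xe6) -> 0xc2
vd[4] and(0xb0,0x53) -> 0x10
vd[5] and(0xc6,0x25) -> 0x04
vd[6] and(0xf2,0x88) -> 0x80
vd[7] and(0x10,0x3d) -> 0x10
vd[8] and(0xd3,0x65) -> 0x41
vd[9] and(0xb9,0x55) -> 0x11
vd[10] and(0x6a,0x29) -> 0x28
vd[11] and(0x97,0xeb) -> 0x83
vd[12] and(0x78,0x0f) -> 0x08
vd[13] and(0x82,0xd8) -> 0x80
vd[14] and(0xb1,0xc4) -> 0x80
vd[15] and(0x8a,0x46) -> 0x02

vd = [74, 4, 7, 194, 16, 4, 128, 16, 65, 17, 40, 131, 8, 128, 128, 2]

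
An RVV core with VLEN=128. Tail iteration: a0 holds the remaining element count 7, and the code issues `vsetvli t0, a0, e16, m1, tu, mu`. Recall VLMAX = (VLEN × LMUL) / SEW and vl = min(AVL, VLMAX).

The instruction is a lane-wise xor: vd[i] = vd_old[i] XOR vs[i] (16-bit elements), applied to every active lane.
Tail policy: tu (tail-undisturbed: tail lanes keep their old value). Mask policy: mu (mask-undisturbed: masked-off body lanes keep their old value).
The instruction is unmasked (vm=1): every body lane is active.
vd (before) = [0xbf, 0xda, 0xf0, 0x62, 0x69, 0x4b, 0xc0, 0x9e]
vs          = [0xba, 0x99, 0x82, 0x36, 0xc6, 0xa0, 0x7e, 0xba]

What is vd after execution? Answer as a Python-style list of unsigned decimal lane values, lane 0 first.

lanes per group: 128·1/16 = 8
vl ← min(7, 8) = 7
lane  0: xor(0xbf,0xba) ⇒ 0x05
lane  1: xor(0xda,0x99) ⇒ 0x43
lane  2: xor(0xf0,0x82) ⇒ 0x72
lane  3: xor(0x62,0x36) ⇒ 0x54
lane  4: xor(0x69,0xc6) ⇒ 0xaf
lane  5: xor(0x4b,0xa0) ⇒ 0xeb
lane  6: xor(0xc0,0x7e) ⇒ 0xbe
lane  7: tail/keep ⇒ 0x9e

vd = [5, 67, 114, 84, 175, 235, 190, 158]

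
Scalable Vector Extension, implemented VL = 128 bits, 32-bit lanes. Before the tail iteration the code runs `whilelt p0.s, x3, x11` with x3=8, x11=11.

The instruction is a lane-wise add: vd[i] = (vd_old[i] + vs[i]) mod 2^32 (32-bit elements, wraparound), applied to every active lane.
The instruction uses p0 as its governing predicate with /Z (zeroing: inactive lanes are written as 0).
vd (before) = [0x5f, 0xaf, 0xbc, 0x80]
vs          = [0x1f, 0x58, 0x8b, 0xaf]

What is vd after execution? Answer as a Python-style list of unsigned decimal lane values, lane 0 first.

vd = [126, 263, 327, 0]

128-bit reg / 32-bit elem → 4 lanes
p0[j] = (8+j < 11); true for j=0..2 → 3 lanes set
lane  0: add(0x5f,0x1f) ⇒ 0x7e
lane  1: add(0xaf,0x58) ⇒ 0x107
lane  2: add(0xbc,0x8b) ⇒ 0x147
lane  3: tail/zero ⇒ 0x00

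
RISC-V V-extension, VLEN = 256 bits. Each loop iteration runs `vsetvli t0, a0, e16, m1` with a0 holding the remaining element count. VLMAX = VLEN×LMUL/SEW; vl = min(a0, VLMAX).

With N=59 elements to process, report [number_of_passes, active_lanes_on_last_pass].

VLMAX = (256 × 1) / 16 = 16 lanes
iterations = ceil(59/16) = 4; final-pass vl = 11

[iterations, last_vl] = [4, 11]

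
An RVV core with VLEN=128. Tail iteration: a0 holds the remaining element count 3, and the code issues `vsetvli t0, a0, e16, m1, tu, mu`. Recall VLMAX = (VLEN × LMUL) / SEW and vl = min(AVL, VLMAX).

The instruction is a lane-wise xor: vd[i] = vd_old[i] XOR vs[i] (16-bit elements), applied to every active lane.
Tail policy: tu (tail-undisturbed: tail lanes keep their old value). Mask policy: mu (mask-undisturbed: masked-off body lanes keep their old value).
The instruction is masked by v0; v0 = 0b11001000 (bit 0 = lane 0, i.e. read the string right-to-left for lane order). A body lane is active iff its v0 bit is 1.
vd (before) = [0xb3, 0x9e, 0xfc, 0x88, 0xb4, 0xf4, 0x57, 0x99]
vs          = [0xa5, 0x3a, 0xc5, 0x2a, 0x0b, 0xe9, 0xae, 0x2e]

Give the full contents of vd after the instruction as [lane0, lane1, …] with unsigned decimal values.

lanes per group: 128·1/16 = 8
vl ← min(3, 8) = 3
lane  0: mask-off/keep ⇒ 0xb3
lane  1: mask-off/keep ⇒ 0x9e
lane  2: mask-off/keep ⇒ 0xfc
lane  3: tail/keep ⇒ 0x88
lane  4: tail/keep ⇒ 0xb4
lane  5: tail/keep ⇒ 0xf4
lane  6: tail/keep ⇒ 0x57
lane  7: tail/keep ⇒ 0x99

vd = [179, 158, 252, 136, 180, 244, 87, 153]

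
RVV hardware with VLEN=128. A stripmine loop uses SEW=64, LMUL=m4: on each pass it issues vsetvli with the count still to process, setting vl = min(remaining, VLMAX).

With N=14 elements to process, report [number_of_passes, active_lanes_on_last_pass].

VLMAX = (128 × 4) / 64 = 8 lanes
N=14: ⌈14/8⌉ = 2 iters; last vl = 14 − 1×8 = 6

[iterations, last_vl] = [2, 6]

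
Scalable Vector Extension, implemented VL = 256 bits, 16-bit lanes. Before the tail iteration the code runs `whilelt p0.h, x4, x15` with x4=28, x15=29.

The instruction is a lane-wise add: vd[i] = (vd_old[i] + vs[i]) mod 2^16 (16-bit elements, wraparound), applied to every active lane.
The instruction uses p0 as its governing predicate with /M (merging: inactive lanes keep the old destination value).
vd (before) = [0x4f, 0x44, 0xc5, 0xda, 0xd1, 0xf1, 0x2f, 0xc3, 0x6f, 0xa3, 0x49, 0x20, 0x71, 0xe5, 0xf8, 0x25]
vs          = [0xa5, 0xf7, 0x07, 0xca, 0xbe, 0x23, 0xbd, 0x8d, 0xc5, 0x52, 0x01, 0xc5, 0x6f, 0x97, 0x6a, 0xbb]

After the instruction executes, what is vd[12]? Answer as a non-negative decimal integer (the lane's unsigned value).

register lanes = 256/16 = 16
whilelt: lane j active iff 28+j < 29 → j < 1 → 1 active
vd[0] add(0x4f,0xa5) -> 0xf4
vd[1] tail/keep -> 0x44
vd[2] tail/keep -> 0xc5
vd[3] tail/keep -> 0xda
vd[4] tail/keep -> 0xd1
vd[5] tail/keep -> 0xf1
vd[6] tail/keep -> 0x2f
vd[7] tail/keep -> 0xc3
vd[8] tail/keep -> 0x6f
vd[9] tail/keep -> 0xa3
vd[10] tail/keep -> 0x49
vd[11] tail/keep -> 0x20
vd[12] tail/keep -> 0x71
vd[13] tail/keep -> 0xe5
vd[14] tail/keep -> 0xf8
vd[15] tail/keep -> 0x25

vd[12] = 113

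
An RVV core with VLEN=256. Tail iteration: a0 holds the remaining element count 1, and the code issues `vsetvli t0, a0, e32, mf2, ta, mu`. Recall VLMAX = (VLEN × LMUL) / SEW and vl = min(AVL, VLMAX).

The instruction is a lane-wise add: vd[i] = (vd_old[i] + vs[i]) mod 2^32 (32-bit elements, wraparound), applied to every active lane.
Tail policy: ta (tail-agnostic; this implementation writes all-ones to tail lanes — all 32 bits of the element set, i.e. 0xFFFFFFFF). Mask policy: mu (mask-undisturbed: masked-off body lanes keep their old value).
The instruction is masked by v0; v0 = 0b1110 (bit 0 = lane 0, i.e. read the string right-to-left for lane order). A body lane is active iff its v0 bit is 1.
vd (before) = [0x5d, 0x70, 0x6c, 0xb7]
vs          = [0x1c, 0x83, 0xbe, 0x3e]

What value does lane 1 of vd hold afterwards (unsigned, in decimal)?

vd[1] = 4294967295

VLMAX = (256 × 1/2) / 32 = 4 lanes
vl ← min(1, 4) = 1
[0] mask-off/keep = 0x5d
[1] tail/ones = 0xffffffff
[2] tail/ones = 0xffffffff
[3] tail/ones = 0xffffffff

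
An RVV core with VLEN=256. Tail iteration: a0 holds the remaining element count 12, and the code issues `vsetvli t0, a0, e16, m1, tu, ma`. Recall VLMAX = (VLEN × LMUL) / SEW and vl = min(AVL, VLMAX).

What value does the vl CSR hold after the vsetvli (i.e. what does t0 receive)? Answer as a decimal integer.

vl = 12

VLMAX = VLEN×LMUL/SEW = 256×1/16 = 16
vl = min(AVL, VLMAX) = min(12, 16) = 12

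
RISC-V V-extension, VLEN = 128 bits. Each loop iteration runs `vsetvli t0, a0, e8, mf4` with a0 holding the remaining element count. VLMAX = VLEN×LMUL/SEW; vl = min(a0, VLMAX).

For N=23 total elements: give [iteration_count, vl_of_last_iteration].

VLMAX = VLEN×LMUL/SEW = 128×1/4/8 = 4
N=23: ⌈23/4⌉ = 6 iters; last vl = 23 − 5×4 = 3

[iterations, last_vl] = [6, 3]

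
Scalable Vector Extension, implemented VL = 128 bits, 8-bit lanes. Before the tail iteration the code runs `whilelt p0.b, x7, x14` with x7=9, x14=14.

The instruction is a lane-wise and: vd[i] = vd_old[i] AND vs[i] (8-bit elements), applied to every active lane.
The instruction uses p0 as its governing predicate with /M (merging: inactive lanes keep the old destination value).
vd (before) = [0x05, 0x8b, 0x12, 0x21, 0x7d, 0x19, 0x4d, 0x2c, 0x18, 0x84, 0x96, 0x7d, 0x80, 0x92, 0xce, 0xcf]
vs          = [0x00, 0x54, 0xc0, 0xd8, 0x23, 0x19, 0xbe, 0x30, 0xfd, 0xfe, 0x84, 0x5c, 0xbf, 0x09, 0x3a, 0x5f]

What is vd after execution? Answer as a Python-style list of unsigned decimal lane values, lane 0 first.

lane count: 128 div 8 = 16
active while 9+j < 14, i.e. j ∈ [0,5) capped at 16 ⇒ 5
[0] and(0x05,0x00) = 0x00
[1] and(0x8b,0x54) = 0x00
[2] and(0x12,0xc0) = 0x00
[3] and(0x21,0xd8) = 0x00
[4] and(0x7d,0x23) = 0x21
[5] tail/keep = 0x19
[6] tail/keep = 0x4d
[7] tail/keep = 0x2c
[8] tail/keep = 0x18
[9] tail/keep = 0x84
[10] tail/keep = 0x96
[11] tail/keep = 0x7d
[12] tail/keep = 0x80
[13] tail/keep = 0x92
[14] tail/keep = 0xce
[15] tail/keep = 0xcf

vd = [0, 0, 0, 0, 33, 25, 77, 44, 24, 132, 150, 125, 128, 146, 206, 207]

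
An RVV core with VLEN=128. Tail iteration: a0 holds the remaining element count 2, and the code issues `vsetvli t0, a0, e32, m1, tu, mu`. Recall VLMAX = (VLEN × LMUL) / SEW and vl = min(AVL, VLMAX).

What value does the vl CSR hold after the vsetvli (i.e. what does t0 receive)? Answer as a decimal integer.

lanes per group: 128·1/32 = 4
vl ← min(2, 4) = 2

vl = 2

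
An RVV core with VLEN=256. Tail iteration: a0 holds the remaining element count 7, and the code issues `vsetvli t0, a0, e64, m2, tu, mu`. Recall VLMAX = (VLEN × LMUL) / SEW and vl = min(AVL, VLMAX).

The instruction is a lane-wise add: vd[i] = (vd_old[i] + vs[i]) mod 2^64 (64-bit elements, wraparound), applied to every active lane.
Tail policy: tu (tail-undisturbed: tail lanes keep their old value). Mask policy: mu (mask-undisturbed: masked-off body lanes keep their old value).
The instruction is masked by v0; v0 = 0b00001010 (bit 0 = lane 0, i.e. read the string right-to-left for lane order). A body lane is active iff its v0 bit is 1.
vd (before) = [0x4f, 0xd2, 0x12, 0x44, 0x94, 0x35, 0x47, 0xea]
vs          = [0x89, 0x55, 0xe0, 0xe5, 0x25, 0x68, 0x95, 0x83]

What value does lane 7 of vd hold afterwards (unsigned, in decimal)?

VLMAX = VLEN×LMUL/SEW = 256×2/64 = 8
AVL=7 ≤ VLMAX=8, so vl = 7
vd[0] mask-off/keep -> 0x4f
vd[1] add(0xd2,0x55) -> 0x127
vd[2] mask-off/keep -> 0x12
vd[3] add(0x44,0xe5) -> 0x129
vd[4] mask-off/keep -> 0x94
vd[5] mask-off/keep -> 0x35
vd[6] mask-off/keep -> 0x47
vd[7] tail/keep -> 0xea

vd[7] = 234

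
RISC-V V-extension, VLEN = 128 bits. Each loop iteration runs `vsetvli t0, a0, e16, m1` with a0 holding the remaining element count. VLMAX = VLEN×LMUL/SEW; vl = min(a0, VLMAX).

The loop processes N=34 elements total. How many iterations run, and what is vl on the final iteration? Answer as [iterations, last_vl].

[iterations, last_vl] = [5, 2]

lanes per group: 128·1/16 = 8
N=34: ⌈34/8⌉ = 5 iters; last vl = 34 − 4×8 = 2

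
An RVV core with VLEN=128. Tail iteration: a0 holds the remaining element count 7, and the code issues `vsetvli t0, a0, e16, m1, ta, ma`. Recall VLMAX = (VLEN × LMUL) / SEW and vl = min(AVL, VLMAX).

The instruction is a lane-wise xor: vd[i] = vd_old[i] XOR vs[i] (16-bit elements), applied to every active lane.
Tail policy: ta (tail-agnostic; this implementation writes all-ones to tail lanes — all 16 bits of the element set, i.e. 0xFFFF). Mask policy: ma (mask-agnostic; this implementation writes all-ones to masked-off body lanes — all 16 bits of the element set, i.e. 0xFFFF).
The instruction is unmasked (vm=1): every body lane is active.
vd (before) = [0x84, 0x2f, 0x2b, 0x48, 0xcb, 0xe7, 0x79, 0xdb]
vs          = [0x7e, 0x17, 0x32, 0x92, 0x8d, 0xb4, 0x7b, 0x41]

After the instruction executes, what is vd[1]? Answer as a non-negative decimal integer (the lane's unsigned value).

vd[1] = 56

lanes per group: 128·1/16 = 8
vl ← min(7, 8) = 7
[0] xor(0x84,0x7e) = 0xfa
[1] xor(0x2f,0x17) = 0x38
[2] xor(0x2b,0x32) = 0x19
[3] xor(0x48,0x92) = 0xda
[4] xor(0xcb,0x8d) = 0x46
[5] xor(0xe7,0xb4) = 0x53
[6] xor(0x79,0x7b) = 0x02
[7] tail/ones = 0xffff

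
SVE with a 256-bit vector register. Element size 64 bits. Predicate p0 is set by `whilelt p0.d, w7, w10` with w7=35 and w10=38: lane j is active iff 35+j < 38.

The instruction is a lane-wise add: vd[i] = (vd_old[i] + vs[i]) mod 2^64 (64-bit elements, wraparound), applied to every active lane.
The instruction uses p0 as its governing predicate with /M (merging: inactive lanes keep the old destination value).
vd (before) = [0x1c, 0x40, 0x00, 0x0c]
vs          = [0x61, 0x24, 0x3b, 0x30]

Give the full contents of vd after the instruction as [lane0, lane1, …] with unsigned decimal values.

256-bit reg / 64-bit elem → 4 lanes
whilelt: lane j active iff 35+j < 38 → j < 3 → 3 active
  i=0: add(0x1c,0x61) → 125
  i=1: add(0x40,0x24) → 100
  i=2: add(0x00,0x3b) → 59
  i=3: tail/keep → 12

vd = [125, 100, 59, 12]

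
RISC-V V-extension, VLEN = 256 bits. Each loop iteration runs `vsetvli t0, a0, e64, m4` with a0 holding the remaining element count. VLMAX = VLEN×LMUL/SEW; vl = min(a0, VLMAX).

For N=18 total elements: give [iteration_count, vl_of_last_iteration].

lanes per group: 256·4/64 = 16
iterations = ceil(18/16) = 2; final-pass vl = 2

[iterations, last_vl] = [2, 2]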